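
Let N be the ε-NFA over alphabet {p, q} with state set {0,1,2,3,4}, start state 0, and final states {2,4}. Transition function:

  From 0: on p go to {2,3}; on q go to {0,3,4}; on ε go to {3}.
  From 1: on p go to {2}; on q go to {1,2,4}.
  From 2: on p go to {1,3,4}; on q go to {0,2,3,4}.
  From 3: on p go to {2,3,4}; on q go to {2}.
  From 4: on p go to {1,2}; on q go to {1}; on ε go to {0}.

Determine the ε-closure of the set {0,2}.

Begin with {0,2}.
0 →ε {3}; add 3.
ε-closure = {0,2,3}.

{0,2,3}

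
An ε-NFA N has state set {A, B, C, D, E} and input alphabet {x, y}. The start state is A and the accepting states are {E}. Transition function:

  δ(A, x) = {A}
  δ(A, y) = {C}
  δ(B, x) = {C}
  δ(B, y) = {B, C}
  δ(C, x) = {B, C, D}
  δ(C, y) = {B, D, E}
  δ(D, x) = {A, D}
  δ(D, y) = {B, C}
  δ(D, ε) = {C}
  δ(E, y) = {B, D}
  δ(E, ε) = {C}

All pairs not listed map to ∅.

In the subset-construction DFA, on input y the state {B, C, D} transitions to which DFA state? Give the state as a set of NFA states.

{B, C, D, E}

δ(B,y) = {B, C}; δ(C,y) = {B, D, E}; δ(D,y) = {B, C}.
Union: {B, C, D, E}.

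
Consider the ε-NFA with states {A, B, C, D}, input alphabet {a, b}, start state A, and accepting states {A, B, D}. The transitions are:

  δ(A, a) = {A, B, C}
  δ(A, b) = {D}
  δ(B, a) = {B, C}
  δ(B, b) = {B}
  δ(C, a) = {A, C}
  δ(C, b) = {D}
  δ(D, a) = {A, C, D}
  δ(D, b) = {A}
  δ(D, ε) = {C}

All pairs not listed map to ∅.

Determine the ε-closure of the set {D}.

Begin with {D}.
D →ε {C}; add C.
ε-closure = {C, D}.

{C, D}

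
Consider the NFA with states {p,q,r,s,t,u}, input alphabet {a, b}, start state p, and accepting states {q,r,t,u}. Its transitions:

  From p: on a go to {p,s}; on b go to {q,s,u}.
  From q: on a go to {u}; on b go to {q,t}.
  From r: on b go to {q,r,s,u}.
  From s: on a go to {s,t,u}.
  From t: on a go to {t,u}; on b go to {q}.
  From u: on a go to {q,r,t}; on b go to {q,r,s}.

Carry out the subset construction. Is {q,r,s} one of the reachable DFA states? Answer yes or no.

Start state of the DFA: {p}.
{p} --a--> {p,s}  [new]
{p} --b--> {q,s,u}  [new]
{p,s} --a--> {p,s,t,u}  [new]
{p,s} --b--> {q,s,u}  [seen]
{q,s,u} --a--> {q,r,s,t,u}  [new]
{q,s,u} --b--> {q,r,s,t}  [new]
{p,s,t,u} --a--> {p,q,r,s,t,u}  [new]
{p,s,t,u} --b--> {q,r,s,u}  [new]
{q,r,s,t,u} --a--> {q,r,s,t,u}  [seen]
{q,r,s,t,u} --b--> {q,r,s,t,u}  [seen]
{q,r,s,t} --a--> {s,t,u}  [new]
{q,r,s,t} --b--> {q,r,s,t,u}  [seen]
{p,q,r,s,t,u} --a--> {p,q,r,s,t,u}  [seen]
{p,q,r,s,t,u} --b--> {q,r,s,t,u}  [seen]
{q,r,s,u} --a--> {q,r,s,t,u}  [seen]
{q,r,s,u} --b--> {q,r,s,t,u}  [seen]
{s,t,u} --a--> {q,r,s,t,u}  [seen]
{s,t,u} --b--> {q,r,s}  [new]
{q,r,s} --a--> {s,t,u}  [seen]
{q,r,s} --b--> {q,r,s,t,u}  [seen]
Reachable DFA states: {p}, {p,s}, {q,s,u}, {p,s,t,u}, {q,r,s,t,u}, {q,r,s,t}, {p,q,r,s,t,u}, {q,r,s,u}, {s,t,u}, {q,r,s}.
{q,r,s} is among them.

yes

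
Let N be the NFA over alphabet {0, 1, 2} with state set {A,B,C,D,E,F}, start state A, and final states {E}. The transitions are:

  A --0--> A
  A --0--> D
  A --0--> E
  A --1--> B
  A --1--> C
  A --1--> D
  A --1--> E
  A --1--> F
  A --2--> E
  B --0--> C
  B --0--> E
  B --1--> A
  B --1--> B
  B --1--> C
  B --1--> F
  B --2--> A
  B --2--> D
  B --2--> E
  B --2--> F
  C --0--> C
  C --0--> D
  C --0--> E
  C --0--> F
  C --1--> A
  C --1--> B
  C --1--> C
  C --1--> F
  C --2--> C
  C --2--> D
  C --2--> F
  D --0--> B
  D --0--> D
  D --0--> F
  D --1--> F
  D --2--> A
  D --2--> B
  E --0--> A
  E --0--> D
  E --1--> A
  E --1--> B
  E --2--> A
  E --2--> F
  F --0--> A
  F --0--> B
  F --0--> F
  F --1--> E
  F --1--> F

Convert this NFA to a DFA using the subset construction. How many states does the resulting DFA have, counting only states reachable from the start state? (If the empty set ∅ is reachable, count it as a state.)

Start state of the DFA: {A}.
{A} --0--> {A,D,E}  [new]
{A} --1--> {B,C,D,E,F}  [new]
{A} --2--> {E}  [new]
{A,D,E} --0--> {A,B,D,E,F}  [new]
{A,D,E} --1--> {A,B,C,D,E,F}  [new]
{A,D,E} --2--> {A,B,E,F}  [new]
{B,C,D,E,F} --0--> {A,B,C,D,E,F}  [seen]
{B,C,D,E,F} --1--> {A,B,C,E,F}  [new]
{B,C,D,E,F} --2--> {A,B,C,D,E,F}  [seen]
{E} --0--> {A,D}  [new]
{E} --1--> {A,B}  [new]
{E} --2--> {A,F}  [new]
{A,B,D,E,F} --0--> {A,B,C,D,E,F}  [seen]
{A,B,D,E,F} --1--> {A,B,C,D,E,F}  [seen]
{A,B,D,E,F} --2--> {A,B,D,E,F}  [seen]
{A,B,C,D,E,F} --0--> {A,B,C,D,E,F}  [seen]
{A,B,C,D,E,F} --1--> {A,B,C,D,E,F}  [seen]
{A,B,C,D,E,F} --2--> {A,B,C,D,E,F}  [seen]
{A,B,E,F} --0--> {A,B,C,D,E,F}  [seen]
{A,B,E,F} --1--> {A,B,C,D,E,F}  [seen]
{A,B,E,F} --2--> {A,D,E,F}  [new]
{A,B,C,E,F} --0--> {A,B,C,D,E,F}  [seen]
{A,B,C,E,F} --1--> {A,B,C,D,E,F}  [seen]
{A,B,C,E,F} --2--> {A,C,D,E,F}  [new]
{A,D} --0--> {A,B,D,E,F}  [seen]
{A,D} --1--> {B,C,D,E,F}  [seen]
{A,D} --2--> {A,B,E}  [new]
{A,B} --0--> {A,C,D,E}  [new]
{A,B} --1--> {A,B,C,D,E,F}  [seen]
{A,B} --2--> {A,D,E,F}  [seen]
{A,F} --0--> {A,B,D,E,F}  [seen]
{A,F} --1--> {B,C,D,E,F}  [seen]
{A,F} --2--> {E}  [seen]
{A,D,E,F} --0--> {A,B,D,E,F}  [seen]
{A,D,E,F} --1--> {A,B,C,D,E,F}  [seen]
{A,D,E,F} --2--> {A,B,E,F}  [seen]
{A,C,D,E,F} --0--> {A,B,C,D,E,F}  [seen]
{A,C,D,E,F} --1--> {A,B,C,D,E,F}  [seen]
{A,C,D,E,F} --2--> {A,B,C,D,E,F}  [seen]
{A,B,E} --0--> {A,C,D,E}  [seen]
{A,B,E} --1--> {A,B,C,D,E,F}  [seen]
{A,B,E} --2--> {A,D,E,F}  [seen]
{A,C,D,E} --0--> {A,B,C,D,E,F}  [seen]
{A,C,D,E} --1--> {A,B,C,D,E,F}  [seen]
{A,C,D,E} --2--> {A,B,C,D,E,F}  [seen]
Reachable DFA states: {A}, {A,D,E}, {B,C,D,E,F}, {E}, {A,B,D,E,F}, {A,B,C,D,E,F}, {A,B,E,F}, {A,B,C,E,F}, {A,D}, {A,B}, {A,F}, {A,D,E,F}, {A,C,D,E,F}, {A,B,E}, {A,C,D,E}.

15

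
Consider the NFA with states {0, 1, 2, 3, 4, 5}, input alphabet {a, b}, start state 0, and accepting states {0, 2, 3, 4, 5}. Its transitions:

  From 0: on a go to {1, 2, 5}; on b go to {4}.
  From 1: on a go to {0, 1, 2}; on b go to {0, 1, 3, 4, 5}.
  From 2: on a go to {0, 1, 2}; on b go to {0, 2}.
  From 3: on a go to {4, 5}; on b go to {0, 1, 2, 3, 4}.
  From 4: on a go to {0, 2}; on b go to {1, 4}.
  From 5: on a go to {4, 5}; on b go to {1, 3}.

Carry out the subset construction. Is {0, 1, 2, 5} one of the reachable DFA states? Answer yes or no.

Start state of the DFA: {0}.
{0} --a--> {1, 2, 5}  [new]
{0} --b--> {4}  [new]
{1, 2, 5} --a--> {0, 1, 2, 4, 5}  [new]
{1, 2, 5} --b--> {0, 1, 2, 3, 4, 5}  [new]
{4} --a--> {0, 2}  [new]
{4} --b--> {1, 4}  [new]
{0, 1, 2, 4, 5} --a--> {0, 1, 2, 4, 5}  [seen]
{0, 1, 2, 4, 5} --b--> {0, 1, 2, 3, 4, 5}  [seen]
{0, 1, 2, 3, 4, 5} --a--> {0, 1, 2, 4, 5}  [seen]
{0, 1, 2, 3, 4, 5} --b--> {0, 1, 2, 3, 4, 5}  [seen]
{0, 2} --a--> {0, 1, 2, 5}  [new]
{0, 2} --b--> {0, 2, 4}  [new]
{1, 4} --a--> {0, 1, 2}  [new]
{1, 4} --b--> {0, 1, 3, 4, 5}  [new]
{0, 1, 2, 5} --a--> {0, 1, 2, 4, 5}  [seen]
{0, 1, 2, 5} --b--> {0, 1, 2, 3, 4, 5}  [seen]
{0, 2, 4} --a--> {0, 1, 2, 5}  [seen]
{0, 2, 4} --b--> {0, 1, 2, 4}  [new]
{0, 1, 2} --a--> {0, 1, 2, 5}  [seen]
{0, 1, 2} --b--> {0, 1, 2, 3, 4, 5}  [seen]
{0, 1, 3, 4, 5} --a--> {0, 1, 2, 4, 5}  [seen]
{0, 1, 3, 4, 5} --b--> {0, 1, 2, 3, 4, 5}  [seen]
{0, 1, 2, 4} --a--> {0, 1, 2, 5}  [seen]
{0, 1, 2, 4} --b--> {0, 1, 2, 3, 4, 5}  [seen]
Reachable DFA states: {0}, {1, 2, 5}, {4}, {0, 1, 2, 4, 5}, {0, 1, 2, 3, 4, 5}, {0, 2}, {1, 4}, {0, 1, 2, 5}, {0, 2, 4}, {0, 1, 2}, {0, 1, 3, 4, 5}, {0, 1, 2, 4}.
{0, 1, 2, 5} is among them.

yes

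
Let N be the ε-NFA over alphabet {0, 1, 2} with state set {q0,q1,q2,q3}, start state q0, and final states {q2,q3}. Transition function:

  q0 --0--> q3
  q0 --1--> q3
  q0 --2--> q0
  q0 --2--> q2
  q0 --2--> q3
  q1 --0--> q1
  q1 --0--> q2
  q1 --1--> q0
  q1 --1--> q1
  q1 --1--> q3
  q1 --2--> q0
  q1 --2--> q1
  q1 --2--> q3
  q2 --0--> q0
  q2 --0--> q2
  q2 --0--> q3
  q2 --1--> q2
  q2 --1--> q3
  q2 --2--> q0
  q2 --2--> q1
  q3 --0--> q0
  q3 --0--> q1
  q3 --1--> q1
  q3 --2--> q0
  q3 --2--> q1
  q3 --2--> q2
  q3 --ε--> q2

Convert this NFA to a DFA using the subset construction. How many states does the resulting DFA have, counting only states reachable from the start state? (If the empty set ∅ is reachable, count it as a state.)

6

Start state of the DFA: {q0} (ε-closure of the NFA start).
{q0} --0--> {q2,q3}  [new]
{q0} --1--> {q2,q3}  [seen]
{q0} --2--> {q0,q2,q3}  [new]
{q2,q3} --0--> {q0,q1,q2,q3}  [new]
{q2,q3} --1--> {q1,q2,q3}  [new]
{q2,q3} --2--> {q0,q1,q2}  [new]
{q0,q2,q3} --0--> {q0,q1,q2,q3}  [seen]
{q0,q2,q3} --1--> {q1,q2,q3}  [seen]
{q0,q2,q3} --2--> {q0,q1,q2,q3}  [seen]
{q0,q1,q2,q3} --0--> {q0,q1,q2,q3}  [seen]
{q0,q1,q2,q3} --1--> {q0,q1,q2,q3}  [seen]
{q0,q1,q2,q3} --2--> {q0,q1,q2,q3}  [seen]
{q1,q2,q3} --0--> {q0,q1,q2,q3}  [seen]
{q1,q2,q3} --1--> {q0,q1,q2,q3}  [seen]
{q1,q2,q3} --2--> {q0,q1,q2,q3}  [seen]
{q0,q1,q2} --0--> {q0,q1,q2,q3}  [seen]
{q0,q1,q2} --1--> {q0,q1,q2,q3}  [seen]
{q0,q1,q2} --2--> {q0,q1,q2,q3}  [seen]
Reachable DFA states: {q0}, {q2,q3}, {q0,q2,q3}, {q0,q1,q2,q3}, {q1,q2,q3}, {q0,q1,q2}.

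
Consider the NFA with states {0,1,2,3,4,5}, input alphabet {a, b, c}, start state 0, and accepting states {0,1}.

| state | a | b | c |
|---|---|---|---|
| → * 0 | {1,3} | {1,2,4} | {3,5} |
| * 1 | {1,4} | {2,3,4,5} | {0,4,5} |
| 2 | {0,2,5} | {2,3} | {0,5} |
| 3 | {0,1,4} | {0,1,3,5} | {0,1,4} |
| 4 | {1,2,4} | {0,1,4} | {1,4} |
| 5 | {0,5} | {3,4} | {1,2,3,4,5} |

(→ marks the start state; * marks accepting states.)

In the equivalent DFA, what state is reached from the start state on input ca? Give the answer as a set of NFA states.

{0,1,4,5}

Start: {0}.
δ(0,c) = {3,5}.
Union: {3,5}.
After c: {3,5}.
δ(3,a) = {0,1,4}; δ(5,a) = {0,5}.
Union: {0,1,4,5}.
After a: {0,1,4,5}.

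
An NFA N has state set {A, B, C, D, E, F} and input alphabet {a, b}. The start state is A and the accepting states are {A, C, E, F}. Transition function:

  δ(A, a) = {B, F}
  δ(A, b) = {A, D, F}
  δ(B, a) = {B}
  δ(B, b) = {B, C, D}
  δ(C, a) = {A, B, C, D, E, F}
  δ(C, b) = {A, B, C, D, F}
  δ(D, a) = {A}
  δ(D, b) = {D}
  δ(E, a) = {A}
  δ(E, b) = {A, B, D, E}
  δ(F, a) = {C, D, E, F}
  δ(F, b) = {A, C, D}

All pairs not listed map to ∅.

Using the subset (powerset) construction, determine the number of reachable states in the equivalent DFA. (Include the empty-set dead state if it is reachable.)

Start state of the DFA: {A}.
{A} --a--> {B, F}  [new]
{A} --b--> {A, D, F}  [new]
{B, F} --a--> {B, C, D, E, F}  [new]
{B, F} --b--> {A, B, C, D}  [new]
{A, D, F} --a--> {A, B, C, D, E, F}  [new]
{A, D, F} --b--> {A, C, D, F}  [new]
{B, C, D, E, F} --a--> {A, B, C, D, E, F}  [seen]
{B, C, D, E, F} --b--> {A, B, C, D, E, F}  [seen]
{A, B, C, D} --a--> {A, B, C, D, E, F}  [seen]
{A, B, C, D} --b--> {A, B, C, D, F}  [new]
{A, B, C, D, E, F} --a--> {A, B, C, D, E, F}  [seen]
{A, B, C, D, E, F} --b--> {A, B, C, D, E, F}  [seen]
{A, C, D, F} --a--> {A, B, C, D, E, F}  [seen]
{A, C, D, F} --b--> {A, B, C, D, F}  [seen]
{A, B, C, D, F} --a--> {A, B, C, D, E, F}  [seen]
{A, B, C, D, F} --b--> {A, B, C, D, F}  [seen]
Reachable DFA states: {A}, {B, F}, {A, D, F}, {B, C, D, E, F}, {A, B, C, D}, {A, B, C, D, E, F}, {A, C, D, F}, {A, B, C, D, F}.

8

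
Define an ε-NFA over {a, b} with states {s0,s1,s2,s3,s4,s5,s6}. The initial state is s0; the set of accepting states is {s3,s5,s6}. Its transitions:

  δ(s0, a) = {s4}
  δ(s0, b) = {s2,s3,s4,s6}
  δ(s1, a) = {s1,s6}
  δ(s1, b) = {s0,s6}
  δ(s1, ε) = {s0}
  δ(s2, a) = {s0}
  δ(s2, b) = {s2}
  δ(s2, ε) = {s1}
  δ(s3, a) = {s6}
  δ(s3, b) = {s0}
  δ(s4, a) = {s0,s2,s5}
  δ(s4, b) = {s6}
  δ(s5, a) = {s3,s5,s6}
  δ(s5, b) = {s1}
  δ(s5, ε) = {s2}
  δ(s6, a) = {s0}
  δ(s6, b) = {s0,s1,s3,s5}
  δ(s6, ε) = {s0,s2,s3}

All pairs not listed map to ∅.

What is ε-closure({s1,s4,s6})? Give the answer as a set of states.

Begin with {s1,s4,s6}.
s1 →ε {s0}; add s0.
s6 →ε {s0,s2,s3}; add s2, s3.
ε-closure = {s0,s1,s2,s3,s4,s6}.

{s0,s1,s2,s3,s4,s6}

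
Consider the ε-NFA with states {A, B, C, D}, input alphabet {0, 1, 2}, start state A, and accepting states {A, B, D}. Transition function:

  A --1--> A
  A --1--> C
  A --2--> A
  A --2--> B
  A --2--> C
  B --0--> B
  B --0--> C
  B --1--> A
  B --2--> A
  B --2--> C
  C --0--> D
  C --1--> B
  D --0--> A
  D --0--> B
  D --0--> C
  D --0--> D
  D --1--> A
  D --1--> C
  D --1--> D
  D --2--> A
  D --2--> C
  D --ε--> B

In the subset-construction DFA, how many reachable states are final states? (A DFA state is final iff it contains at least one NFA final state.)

6

Start state of the DFA: {A} (ε-closure of the NFA start).
{A} --0--> ∅  [new]
{A} --1--> {A, C}  [new]
{A} --2--> {A, B, C}  [new]
∅ --0--> ∅  [seen]
∅ --1--> ∅  [seen]
∅ --2--> ∅  [seen]
{A, C} --0--> {B, D}  [new]
{A, C} --1--> {A, B, C}  [seen]
{A, C} --2--> {A, B, C}  [seen]
{A, B, C} --0--> {B, C, D}  [new]
{A, B, C} --1--> {A, B, C}  [seen]
{A, B, C} --2--> {A, B, C}  [seen]
{B, D} --0--> {A, B, C, D}  [new]
{B, D} --1--> {A, B, C, D}  [seen]
{B, D} --2--> {A, C}  [seen]
{B, C, D} --0--> {A, B, C, D}  [seen]
{B, C, D} --1--> {A, B, C, D}  [seen]
{B, C, D} --2--> {A, C}  [seen]
{A, B, C, D} --0--> {A, B, C, D}  [seen]
{A, B, C, D} --1--> {A, B, C, D}  [seen]
{A, B, C, D} --2--> {A, B, C}  [seen]
Reachable DFA states: {A}, ∅, {A, C}, {A, B, C}, {B, D}, {B, C, D}, {A, B, C, D}.
Accepting DFA states (contain an NFA accepting state): {A}, {A, C}, {A, B, C}, {B, D}, {B, C, D}, {A, B, C, D}.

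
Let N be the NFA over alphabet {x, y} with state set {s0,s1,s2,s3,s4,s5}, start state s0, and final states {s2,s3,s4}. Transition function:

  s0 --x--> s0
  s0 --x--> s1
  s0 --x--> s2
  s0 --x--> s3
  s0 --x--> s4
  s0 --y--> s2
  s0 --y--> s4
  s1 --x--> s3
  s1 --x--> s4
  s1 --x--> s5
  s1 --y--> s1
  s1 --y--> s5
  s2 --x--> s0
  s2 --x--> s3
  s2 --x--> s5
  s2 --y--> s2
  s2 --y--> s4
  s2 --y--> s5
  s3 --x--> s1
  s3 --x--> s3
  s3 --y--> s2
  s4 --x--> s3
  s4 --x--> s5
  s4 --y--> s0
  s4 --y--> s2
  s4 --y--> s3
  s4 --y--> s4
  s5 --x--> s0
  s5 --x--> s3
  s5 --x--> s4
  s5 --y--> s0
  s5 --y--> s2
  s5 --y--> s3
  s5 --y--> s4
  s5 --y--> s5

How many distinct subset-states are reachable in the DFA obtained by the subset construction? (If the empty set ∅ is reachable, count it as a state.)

Start state of the DFA: {s0}.
{s0} --x--> {s0,s1,s2,s3,s4}  [new]
{s0} --y--> {s2,s4}  [new]
{s0,s1,s2,s3,s4} --x--> {s0,s1,s2,s3,s4,s5}  [new]
{s0,s1,s2,s3,s4} --y--> {s0,s1,s2,s3,s4,s5}  [seen]
{s2,s4} --x--> {s0,s3,s5}  [new]
{s2,s4} --y--> {s0,s2,s3,s4,s5}  [new]
{s0,s1,s2,s3,s4,s5} --x--> {s0,s1,s2,s3,s4,s5}  [seen]
{s0,s1,s2,s3,s4,s5} --y--> {s0,s1,s2,s3,s4,s5}  [seen]
{s0,s3,s5} --x--> {s0,s1,s2,s3,s4}  [seen]
{s0,s3,s5} --y--> {s0,s2,s3,s4,s5}  [seen]
{s0,s2,s3,s4,s5} --x--> {s0,s1,s2,s3,s4,s5}  [seen]
{s0,s2,s3,s4,s5} --y--> {s0,s2,s3,s4,s5}  [seen]
Reachable DFA states: {s0}, {s0,s1,s2,s3,s4}, {s2,s4}, {s0,s1,s2,s3,s4,s5}, {s0,s3,s5}, {s0,s2,s3,s4,s5}.

6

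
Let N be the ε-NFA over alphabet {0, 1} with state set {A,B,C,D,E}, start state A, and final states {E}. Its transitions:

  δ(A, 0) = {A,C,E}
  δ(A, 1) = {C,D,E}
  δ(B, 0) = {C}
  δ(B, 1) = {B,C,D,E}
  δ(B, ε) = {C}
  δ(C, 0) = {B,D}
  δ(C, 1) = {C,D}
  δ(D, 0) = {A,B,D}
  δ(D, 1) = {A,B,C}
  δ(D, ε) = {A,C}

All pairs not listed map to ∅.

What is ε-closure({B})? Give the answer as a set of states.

Begin with {B}.
B →ε {C}; add C.
ε-closure = {B,C}.

{B,C}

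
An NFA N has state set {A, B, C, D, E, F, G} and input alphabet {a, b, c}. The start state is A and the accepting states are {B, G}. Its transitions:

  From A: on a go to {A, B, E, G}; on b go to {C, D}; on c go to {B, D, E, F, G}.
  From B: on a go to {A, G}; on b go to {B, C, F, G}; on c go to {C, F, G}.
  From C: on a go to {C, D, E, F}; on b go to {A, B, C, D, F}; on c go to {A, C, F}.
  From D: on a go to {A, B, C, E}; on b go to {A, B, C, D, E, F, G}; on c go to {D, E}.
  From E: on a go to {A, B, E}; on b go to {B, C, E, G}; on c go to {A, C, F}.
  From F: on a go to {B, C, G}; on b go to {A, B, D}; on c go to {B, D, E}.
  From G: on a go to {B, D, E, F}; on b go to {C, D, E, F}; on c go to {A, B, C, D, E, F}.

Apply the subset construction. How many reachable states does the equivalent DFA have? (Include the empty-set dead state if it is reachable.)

Start state of the DFA: {A}.
{A} --a--> {A, B, E, G}  [new]
{A} --b--> {C, D}  [new]
{A} --c--> {B, D, E, F, G}  [new]
{A, B, E, G} --a--> {A, B, D, E, F, G}  [new]
{A, B, E, G} --b--> {B, C, D, E, F, G}  [new]
{A, B, E, G} --c--> {A, B, C, D, E, F, G}  [new]
{C, D} --a--> {A, B, C, D, E, F}  [new]
{C, D} --b--> {A, B, C, D, E, F, G}  [seen]
{C, D} --c--> {A, C, D, E, F}  [new]
{B, D, E, F, G} --a--> {A, B, C, D, E, F, G}  [seen]
{B, D, E, F, G} --b--> {A, B, C, D, E, F, G}  [seen]
{B, D, E, F, G} --c--> {A, B, C, D, E, F, G}  [seen]
{A, B, D, E, F, G} --a--> {A, B, C, D, E, F, G}  [seen]
{A, B, D, E, F, G} --b--> {A, B, C, D, E, F, G}  [seen]
{A, B, D, E, F, G} --c--> {A, B, C, D, E, F, G}  [seen]
{B, C, D, E, F, G} --a--> {A, B, C, D, E, F, G}  [seen]
{B, C, D, E, F, G} --b--> {A, B, C, D, E, F, G}  [seen]
{B, C, D, E, F, G} --c--> {A, B, C, D, E, F, G}  [seen]
{A, B, C, D, E, F, G} --a--> {A, B, C, D, E, F, G}  [seen]
{A, B, C, D, E, F, G} --b--> {A, B, C, D, E, F, G}  [seen]
{A, B, C, D, E, F, G} --c--> {A, B, C, D, E, F, G}  [seen]
{A, B, C, D, E, F} --a--> {A, B, C, D, E, F, G}  [seen]
{A, B, C, D, E, F} --b--> {A, B, C, D, E, F, G}  [seen]
{A, B, C, D, E, F} --c--> {A, B, C, D, E, F, G}  [seen]
{A, C, D, E, F} --a--> {A, B, C, D, E, F, G}  [seen]
{A, C, D, E, F} --b--> {A, B, C, D, E, F, G}  [seen]
{A, C, D, E, F} --c--> {A, B, C, D, E, F, G}  [seen]
Reachable DFA states: {A}, {A, B, E, G}, {C, D}, {B, D, E, F, G}, {A, B, D, E, F, G}, {B, C, D, E, F, G}, {A, B, C, D, E, F, G}, {A, B, C, D, E, F}, {A, C, D, E, F}.

9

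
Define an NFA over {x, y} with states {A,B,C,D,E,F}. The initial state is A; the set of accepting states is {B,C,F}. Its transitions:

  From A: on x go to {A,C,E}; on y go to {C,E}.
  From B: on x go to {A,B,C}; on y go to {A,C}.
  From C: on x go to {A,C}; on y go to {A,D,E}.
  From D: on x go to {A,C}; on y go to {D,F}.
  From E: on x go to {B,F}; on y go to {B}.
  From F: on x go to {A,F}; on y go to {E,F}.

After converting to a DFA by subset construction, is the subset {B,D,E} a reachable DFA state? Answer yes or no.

no

Start state of the DFA: {A}.
{A} --x--> {A,C,E}  [new]
{A} --y--> {C,E}  [new]
{A,C,E} --x--> {A,B,C,E,F}  [new]
{A,C,E} --y--> {A,B,C,D,E}  [new]
{C,E} --x--> {A,B,C,F}  [new]
{C,E} --y--> {A,B,D,E}  [new]
{A,B,C,E,F} --x--> {A,B,C,E,F}  [seen]
{A,B,C,E,F} --y--> {A,B,C,D,E,F}  [new]
{A,B,C,D,E} --x--> {A,B,C,E,F}  [seen]
{A,B,C,D,E} --y--> {A,B,C,D,E,F}  [seen]
{A,B,C,F} --x--> {A,B,C,E,F}  [seen]
{A,B,C,F} --y--> {A,C,D,E,F}  [new]
{A,B,D,E} --x--> {A,B,C,E,F}  [seen]
{A,B,D,E} --y--> {A,B,C,D,E,F}  [seen]
{A,B,C,D,E,F} --x--> {A,B,C,E,F}  [seen]
{A,B,C,D,E,F} --y--> {A,B,C,D,E,F}  [seen]
{A,C,D,E,F} --x--> {A,B,C,E,F}  [seen]
{A,C,D,E,F} --y--> {A,B,C,D,E,F}  [seen]
Reachable DFA states: {A}, {A,C,E}, {C,E}, {A,B,C,E,F}, {A,B,C,D,E}, {A,B,C,F}, {A,B,D,E}, {A,B,C,D,E,F}, {A,C,D,E,F}.
{B,D,E} is not among them.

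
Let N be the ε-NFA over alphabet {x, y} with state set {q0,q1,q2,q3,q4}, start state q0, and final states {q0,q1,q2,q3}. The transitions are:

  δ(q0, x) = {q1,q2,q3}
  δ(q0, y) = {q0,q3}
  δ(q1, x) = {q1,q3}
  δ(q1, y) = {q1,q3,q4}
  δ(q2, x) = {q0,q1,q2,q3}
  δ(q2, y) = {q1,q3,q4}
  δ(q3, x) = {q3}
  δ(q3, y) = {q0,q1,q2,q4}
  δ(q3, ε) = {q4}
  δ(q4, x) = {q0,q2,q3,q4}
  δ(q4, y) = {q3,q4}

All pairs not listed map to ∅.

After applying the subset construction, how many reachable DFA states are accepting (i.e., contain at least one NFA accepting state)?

Start state of the DFA: {q0} (ε-closure of the NFA start).
{q0} --x--> {q1,q2,q3,q4}  [new]
{q0} --y--> {q0,q3,q4}  [new]
{q1,q2,q3,q4} --x--> {q0,q1,q2,q3,q4}  [new]
{q1,q2,q3,q4} --y--> {q0,q1,q2,q3,q4}  [seen]
{q0,q3,q4} --x--> {q0,q1,q2,q3,q4}  [seen]
{q0,q3,q4} --y--> {q0,q1,q2,q3,q4}  [seen]
{q0,q1,q2,q3,q4} --x--> {q0,q1,q2,q3,q4}  [seen]
{q0,q1,q2,q3,q4} --y--> {q0,q1,q2,q3,q4}  [seen]
Reachable DFA states: {q0}, {q1,q2,q3,q4}, {q0,q3,q4}, {q0,q1,q2,q3,q4}.
Accepting DFA states (contain an NFA accepting state): {q0}, {q1,q2,q3,q4}, {q0,q3,q4}, {q0,q1,q2,q3,q4}.

4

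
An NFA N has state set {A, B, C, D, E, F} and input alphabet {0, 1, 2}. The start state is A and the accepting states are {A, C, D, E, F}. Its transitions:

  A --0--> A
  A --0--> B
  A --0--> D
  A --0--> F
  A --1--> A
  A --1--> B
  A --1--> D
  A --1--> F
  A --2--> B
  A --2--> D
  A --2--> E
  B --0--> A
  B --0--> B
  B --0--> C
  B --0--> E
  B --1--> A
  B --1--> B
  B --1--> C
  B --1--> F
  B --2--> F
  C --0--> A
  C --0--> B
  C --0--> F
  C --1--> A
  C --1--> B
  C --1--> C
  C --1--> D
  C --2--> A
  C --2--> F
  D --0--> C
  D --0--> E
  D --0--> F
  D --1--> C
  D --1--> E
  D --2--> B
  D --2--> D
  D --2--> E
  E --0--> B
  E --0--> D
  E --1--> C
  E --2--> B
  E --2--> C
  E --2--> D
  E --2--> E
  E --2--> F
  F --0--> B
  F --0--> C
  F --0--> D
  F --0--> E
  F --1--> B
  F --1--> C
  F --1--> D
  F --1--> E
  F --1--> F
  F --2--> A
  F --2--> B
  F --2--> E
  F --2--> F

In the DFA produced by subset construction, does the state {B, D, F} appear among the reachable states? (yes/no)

no

Start state of the DFA: {A}.
{A} --0--> {A, B, D, F}  [new]
{A} --1--> {A, B, D, F}  [seen]
{A} --2--> {B, D, E}  [new]
{A, B, D, F} --0--> {A, B, C, D, E, F}  [new]
{A, B, D, F} --1--> {A, B, C, D, E, F}  [seen]
{A, B, D, F} --2--> {A, B, D, E, F}  [new]
{B, D, E} --0--> {A, B, C, D, E, F}  [seen]
{B, D, E} --1--> {A, B, C, E, F}  [new]
{B, D, E} --2--> {B, C, D, E, F}  [new]
{A, B, C, D, E, F} --0--> {A, B, C, D, E, F}  [seen]
{A, B, C, D, E, F} --1--> {A, B, C, D, E, F}  [seen]
{A, B, C, D, E, F} --2--> {A, B, C, D, E, F}  [seen]
{A, B, D, E, F} --0--> {A, B, C, D, E, F}  [seen]
{A, B, D, E, F} --1--> {A, B, C, D, E, F}  [seen]
{A, B, D, E, F} --2--> {A, B, C, D, E, F}  [seen]
{A, B, C, E, F} --0--> {A, B, C, D, E, F}  [seen]
{A, B, C, E, F} --1--> {A, B, C, D, E, F}  [seen]
{A, B, C, E, F} --2--> {A, B, C, D, E, F}  [seen]
{B, C, D, E, F} --0--> {A, B, C, D, E, F}  [seen]
{B, C, D, E, F} --1--> {A, B, C, D, E, F}  [seen]
{B, C, D, E, F} --2--> {A, B, C, D, E, F}  [seen]
Reachable DFA states: {A}, {A, B, D, F}, {B, D, E}, {A, B, C, D, E, F}, {A, B, D, E, F}, {A, B, C, E, F}, {B, C, D, E, F}.
{B, D, F} is not among them.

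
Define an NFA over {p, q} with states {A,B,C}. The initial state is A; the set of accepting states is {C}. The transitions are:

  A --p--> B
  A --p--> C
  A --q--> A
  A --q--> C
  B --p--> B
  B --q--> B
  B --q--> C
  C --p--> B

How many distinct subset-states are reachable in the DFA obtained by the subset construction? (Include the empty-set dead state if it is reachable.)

4

Start state of the DFA: {A}.
{A} --p--> {B,C}  [new]
{A} --q--> {A,C}  [new]
{B,C} --p--> {B}  [new]
{B,C} --q--> {B,C}  [seen]
{A,C} --p--> {B,C}  [seen]
{A,C} --q--> {A,C}  [seen]
{B} --p--> {B}  [seen]
{B} --q--> {B,C}  [seen]
Reachable DFA states: {A}, {B,C}, {A,C}, {B}.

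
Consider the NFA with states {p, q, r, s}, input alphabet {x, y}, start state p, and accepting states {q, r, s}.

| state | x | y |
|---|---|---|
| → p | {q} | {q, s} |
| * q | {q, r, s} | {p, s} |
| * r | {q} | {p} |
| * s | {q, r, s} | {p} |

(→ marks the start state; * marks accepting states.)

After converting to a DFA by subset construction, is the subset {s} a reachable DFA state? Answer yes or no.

Start state of the DFA: {p}.
{p} --x--> {q}  [new]
{p} --y--> {q, s}  [new]
{q} --x--> {q, r, s}  [new]
{q} --y--> {p, s}  [new]
{q, s} --x--> {q, r, s}  [seen]
{q, s} --y--> {p, s}  [seen]
{q, r, s} --x--> {q, r, s}  [seen]
{q, r, s} --y--> {p, s}  [seen]
{p, s} --x--> {q, r, s}  [seen]
{p, s} --y--> {p, q, s}  [new]
{p, q, s} --x--> {q, r, s}  [seen]
{p, q, s} --y--> {p, q, s}  [seen]
Reachable DFA states: {p}, {q}, {q, s}, {q, r, s}, {p, s}, {p, q, s}.
{s} is not among them.

no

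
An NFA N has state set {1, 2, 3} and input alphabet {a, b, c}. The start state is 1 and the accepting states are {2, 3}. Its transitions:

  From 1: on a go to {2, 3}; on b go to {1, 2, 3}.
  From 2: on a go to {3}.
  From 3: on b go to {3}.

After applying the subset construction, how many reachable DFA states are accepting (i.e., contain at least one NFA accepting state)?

Start state of the DFA: {1}.
{1} --a--> {2, 3}  [new]
{1} --b--> {1, 2, 3}  [new]
{1} --c--> ∅  [new]
{2, 3} --a--> {3}  [new]
{2, 3} --b--> {3}  [seen]
{2, 3} --c--> ∅  [seen]
{1, 2, 3} --a--> {2, 3}  [seen]
{1, 2, 3} --b--> {1, 2, 3}  [seen]
{1, 2, 3} --c--> ∅  [seen]
∅ --a--> ∅  [seen]
∅ --b--> ∅  [seen]
∅ --c--> ∅  [seen]
{3} --a--> ∅  [seen]
{3} --b--> {3}  [seen]
{3} --c--> ∅  [seen]
Reachable DFA states: {1}, {2, 3}, {1, 2, 3}, ∅, {3}.
Accepting DFA states (contain an NFA accepting state): {2, 3}, {1, 2, 3}, {3}.

3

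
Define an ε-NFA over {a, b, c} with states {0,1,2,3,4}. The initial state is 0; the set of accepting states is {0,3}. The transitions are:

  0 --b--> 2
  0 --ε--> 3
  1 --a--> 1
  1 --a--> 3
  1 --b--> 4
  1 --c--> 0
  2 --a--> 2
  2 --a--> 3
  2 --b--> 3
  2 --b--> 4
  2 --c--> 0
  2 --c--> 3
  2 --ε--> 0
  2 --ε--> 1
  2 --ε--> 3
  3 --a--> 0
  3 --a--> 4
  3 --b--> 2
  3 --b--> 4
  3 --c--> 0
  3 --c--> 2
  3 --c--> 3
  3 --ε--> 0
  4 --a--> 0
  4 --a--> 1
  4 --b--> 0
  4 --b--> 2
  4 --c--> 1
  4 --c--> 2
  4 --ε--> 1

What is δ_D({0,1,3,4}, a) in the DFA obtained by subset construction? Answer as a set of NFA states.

{0,1,3,4}

δ(0,a) = ∅; δ(1,a) = {1,3}; δ(3,a) = {0,4}; δ(4,a) = {0,1}.
Union: {0,1,3,4}.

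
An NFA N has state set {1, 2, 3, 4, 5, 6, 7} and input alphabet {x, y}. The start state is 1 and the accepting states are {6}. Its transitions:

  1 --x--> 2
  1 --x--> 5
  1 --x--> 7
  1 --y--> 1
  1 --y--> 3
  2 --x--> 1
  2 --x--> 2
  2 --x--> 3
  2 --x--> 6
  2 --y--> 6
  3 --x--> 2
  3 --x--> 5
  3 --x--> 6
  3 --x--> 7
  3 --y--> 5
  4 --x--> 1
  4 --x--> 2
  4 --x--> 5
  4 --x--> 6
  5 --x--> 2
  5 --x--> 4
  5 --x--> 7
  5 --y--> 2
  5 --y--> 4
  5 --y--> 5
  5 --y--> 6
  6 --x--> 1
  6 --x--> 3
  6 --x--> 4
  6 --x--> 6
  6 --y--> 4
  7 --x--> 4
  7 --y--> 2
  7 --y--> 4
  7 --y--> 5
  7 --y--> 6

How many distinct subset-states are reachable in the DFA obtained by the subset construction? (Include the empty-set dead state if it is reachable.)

10

Start state of the DFA: {1}.
{1} --x--> {2, 5, 7}  [new]
{1} --y--> {1, 3}  [new]
{2, 5, 7} --x--> {1, 2, 3, 4, 6, 7}  [new]
{2, 5, 7} --y--> {2, 4, 5, 6}  [new]
{1, 3} --x--> {2, 5, 6, 7}  [new]
{1, 3} --y--> {1, 3, 5}  [new]
{1, 2, 3, 4, 6, 7} --x--> {1, 2, 3, 4, 5, 6, 7}  [new]
{1, 2, 3, 4, 6, 7} --y--> {1, 2, 3, 4, 5, 6}  [new]
{2, 4, 5, 6} --x--> {1, 2, 3, 4, 5, 6, 7}  [seen]
{2, 4, 5, 6} --y--> {2, 4, 5, 6}  [seen]
{2, 5, 6, 7} --x--> {1, 2, 3, 4, 6, 7}  [seen]
{2, 5, 6, 7} --y--> {2, 4, 5, 6}  [seen]
{1, 3, 5} --x--> {2, 4, 5, 6, 7}  [new]
{1, 3, 5} --y--> {1, 2, 3, 4, 5, 6}  [seen]
{1, 2, 3, 4, 5, 6, 7} --x--> {1, 2, 3, 4, 5, 6, 7}  [seen]
{1, 2, 3, 4, 5, 6, 7} --y--> {1, 2, 3, 4, 5, 6}  [seen]
{1, 2, 3, 4, 5, 6} --x--> {1, 2, 3, 4, 5, 6, 7}  [seen]
{1, 2, 3, 4, 5, 6} --y--> {1, 2, 3, 4, 5, 6}  [seen]
{2, 4, 5, 6, 7} --x--> {1, 2, 3, 4, 5, 6, 7}  [seen]
{2, 4, 5, 6, 7} --y--> {2, 4, 5, 6}  [seen]
Reachable DFA states: {1}, {2, 5, 7}, {1, 3}, {1, 2, 3, 4, 6, 7}, {2, 4, 5, 6}, {2, 5, 6, 7}, {1, 3, 5}, {1, 2, 3, 4, 5, 6, 7}, {1, 2, 3, 4, 5, 6}, {2, 4, 5, 6, 7}.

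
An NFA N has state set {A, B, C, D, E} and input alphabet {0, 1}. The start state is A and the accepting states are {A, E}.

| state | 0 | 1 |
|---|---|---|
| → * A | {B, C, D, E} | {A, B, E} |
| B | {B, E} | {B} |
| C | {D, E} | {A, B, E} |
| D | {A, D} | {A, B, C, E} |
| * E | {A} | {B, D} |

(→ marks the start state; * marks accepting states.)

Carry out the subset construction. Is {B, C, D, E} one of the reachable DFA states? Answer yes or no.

Start state of the DFA: {A}.
{A} --0--> {B, C, D, E}  [new]
{A} --1--> {A, B, E}  [new]
{B, C, D, E} --0--> {A, B, D, E}  [new]
{B, C, D, E} --1--> {A, B, C, D, E}  [new]
{A, B, E} --0--> {A, B, C, D, E}  [seen]
{A, B, E} --1--> {A, B, D, E}  [seen]
{A, B, D, E} --0--> {A, B, C, D, E}  [seen]
{A, B, D, E} --1--> {A, B, C, D, E}  [seen]
{A, B, C, D, E} --0--> {A, B, C, D, E}  [seen]
{A, B, C, D, E} --1--> {A, B, C, D, E}  [seen]
Reachable DFA states: {A}, {B, C, D, E}, {A, B, E}, {A, B, D, E}, {A, B, C, D, E}.
{B, C, D, E} is among them.

yes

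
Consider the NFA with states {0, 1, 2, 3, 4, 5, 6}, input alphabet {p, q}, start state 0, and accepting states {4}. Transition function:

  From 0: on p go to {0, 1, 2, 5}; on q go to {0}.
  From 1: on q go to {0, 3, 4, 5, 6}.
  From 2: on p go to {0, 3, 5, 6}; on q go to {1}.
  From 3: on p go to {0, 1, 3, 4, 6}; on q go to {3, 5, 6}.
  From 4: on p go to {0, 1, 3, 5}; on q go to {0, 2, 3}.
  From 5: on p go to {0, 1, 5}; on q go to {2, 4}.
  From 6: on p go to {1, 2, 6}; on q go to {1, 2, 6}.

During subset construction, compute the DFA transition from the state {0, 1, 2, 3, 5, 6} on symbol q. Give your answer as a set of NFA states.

δ(0,q) = {0}; δ(1,q) = {0, 3, 4, 5, 6}; δ(2,q) = {1}; δ(3,q) = {3, 5, 6}; δ(5,q) = {2, 4}; δ(6,q) = {1, 2, 6}.
Union: {0, 1, 2, 3, 4, 5, 6}.

{0, 1, 2, 3, 4, 5, 6}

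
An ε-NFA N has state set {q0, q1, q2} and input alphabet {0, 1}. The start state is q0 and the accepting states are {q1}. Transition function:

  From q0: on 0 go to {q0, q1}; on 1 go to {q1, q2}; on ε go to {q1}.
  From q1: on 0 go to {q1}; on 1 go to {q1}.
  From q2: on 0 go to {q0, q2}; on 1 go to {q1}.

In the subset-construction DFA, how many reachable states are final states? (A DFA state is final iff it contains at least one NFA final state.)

4

Start state of the DFA: {q0, q1} (ε-closure of the NFA start).
{q0, q1} --0--> {q0, q1}  [seen]
{q0, q1} --1--> {q1, q2}  [new]
{q1, q2} --0--> {q0, q1, q2}  [new]
{q1, q2} --1--> {q1}  [new]
{q0, q1, q2} --0--> {q0, q1, q2}  [seen]
{q0, q1, q2} --1--> {q1, q2}  [seen]
{q1} --0--> {q1}  [seen]
{q1} --1--> {q1}  [seen]
Reachable DFA states: {q0, q1}, {q1, q2}, {q0, q1, q2}, {q1}.
Accepting DFA states (contain an NFA accepting state): {q0, q1}, {q1, q2}, {q0, q1, q2}, {q1}.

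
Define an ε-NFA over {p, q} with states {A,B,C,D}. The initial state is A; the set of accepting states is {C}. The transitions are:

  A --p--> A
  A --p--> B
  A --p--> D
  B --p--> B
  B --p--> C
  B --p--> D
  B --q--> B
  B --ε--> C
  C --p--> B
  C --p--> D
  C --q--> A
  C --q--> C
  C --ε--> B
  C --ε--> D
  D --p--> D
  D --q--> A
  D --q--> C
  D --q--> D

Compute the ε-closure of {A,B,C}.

{A,B,C,D}

Begin with {A,B,C}.
C →ε {B,D}; add D.
ε-closure = {A,B,C,D}.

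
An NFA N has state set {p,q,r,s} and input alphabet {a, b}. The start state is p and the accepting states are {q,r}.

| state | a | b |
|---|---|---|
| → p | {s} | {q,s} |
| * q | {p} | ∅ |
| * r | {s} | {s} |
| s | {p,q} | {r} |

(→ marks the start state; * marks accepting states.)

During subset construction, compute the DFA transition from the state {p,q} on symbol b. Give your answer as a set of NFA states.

{q,s}

δ(p,b) = {q,s}; δ(q,b) = ∅.
Union: {q,s}.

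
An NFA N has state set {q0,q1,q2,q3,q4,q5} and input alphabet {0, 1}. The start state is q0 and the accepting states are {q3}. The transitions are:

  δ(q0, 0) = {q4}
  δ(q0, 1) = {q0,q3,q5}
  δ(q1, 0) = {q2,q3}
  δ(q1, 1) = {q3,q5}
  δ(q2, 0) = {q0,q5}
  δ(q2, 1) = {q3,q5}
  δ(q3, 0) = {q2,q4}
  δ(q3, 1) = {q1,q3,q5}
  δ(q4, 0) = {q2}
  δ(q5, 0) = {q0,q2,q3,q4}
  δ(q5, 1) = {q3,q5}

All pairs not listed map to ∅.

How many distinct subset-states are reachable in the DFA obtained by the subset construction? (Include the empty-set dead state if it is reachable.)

12

Start state of the DFA: {q0}.
{q0} --0--> {q4}  [new]
{q0} --1--> {q0,q3,q5}  [new]
{q4} --0--> {q2}  [new]
{q4} --1--> ∅  [new]
{q0,q3,q5} --0--> {q0,q2,q3,q4}  [new]
{q0,q3,q5} --1--> {q0,q1,q3,q5}  [new]
{q2} --0--> {q0,q5}  [new]
{q2} --1--> {q3,q5}  [new]
∅ --0--> ∅  [seen]
∅ --1--> ∅  [seen]
{q0,q2,q3,q4} --0--> {q0,q2,q4,q5}  [new]
{q0,q2,q3,q4} --1--> {q0,q1,q3,q5}  [seen]
{q0,q1,q3,q5} --0--> {q0,q2,q3,q4}  [seen]
{q0,q1,q3,q5} --1--> {q0,q1,q3,q5}  [seen]
{q0,q5} --0--> {q0,q2,q3,q4}  [seen]
{q0,q5} --1--> {q0,q3,q5}  [seen]
{q3,q5} --0--> {q0,q2,q3,q4}  [seen]
{q3,q5} --1--> {q1,q3,q5}  [new]
{q0,q2,q4,q5} --0--> {q0,q2,q3,q4,q5}  [new]
{q0,q2,q4,q5} --1--> {q0,q3,q5}  [seen]
{q1,q3,q5} --0--> {q0,q2,q3,q4}  [seen]
{q1,q3,q5} --1--> {q1,q3,q5}  [seen]
{q0,q2,q3,q4,q5} --0--> {q0,q2,q3,q4,q5}  [seen]
{q0,q2,q3,q4,q5} --1--> {q0,q1,q3,q5}  [seen]
Reachable DFA states: {q0}, {q4}, {q0,q3,q5}, {q2}, ∅, {q0,q2,q3,q4}, {q0,q1,q3,q5}, {q0,q5}, {q3,q5}, {q0,q2,q4,q5}, {q1,q3,q5}, {q0,q2,q3,q4,q5}.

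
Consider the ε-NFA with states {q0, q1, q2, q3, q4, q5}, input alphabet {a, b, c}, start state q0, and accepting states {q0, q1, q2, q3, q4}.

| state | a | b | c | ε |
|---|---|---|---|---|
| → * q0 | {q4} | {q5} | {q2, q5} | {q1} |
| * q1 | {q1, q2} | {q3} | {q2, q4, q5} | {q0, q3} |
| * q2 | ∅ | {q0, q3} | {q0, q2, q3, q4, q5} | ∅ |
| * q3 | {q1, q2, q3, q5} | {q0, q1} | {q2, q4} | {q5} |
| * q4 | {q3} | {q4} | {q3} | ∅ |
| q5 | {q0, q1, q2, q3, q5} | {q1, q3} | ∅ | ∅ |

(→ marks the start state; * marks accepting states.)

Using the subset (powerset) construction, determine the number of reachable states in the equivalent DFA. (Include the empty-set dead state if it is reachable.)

Start state of the DFA: {q0, q1, q3, q5} (ε-closure of the NFA start).
{q0, q1, q3, q5} --a--> {q0, q1, q2, q3, q4, q5}  [new]
{q0, q1, q3, q5} --b--> {q0, q1, q3, q5}  [seen]
{q0, q1, q3, q5} --c--> {q2, q4, q5}  [new]
{q0, q1, q2, q3, q4, q5} --a--> {q0, q1, q2, q3, q4, q5}  [seen]
{q0, q1, q2, q3, q4, q5} --b--> {q0, q1, q3, q4, q5}  [new]
{q0, q1, q2, q3, q4, q5} --c--> {q0, q1, q2, q3, q4, q5}  [seen]
{q2, q4, q5} --a--> {q0, q1, q2, q3, q5}  [new]
{q2, q4, q5} --b--> {q0, q1, q3, q4, q5}  [seen]
{q2, q4, q5} --c--> {q0, q1, q2, q3, q4, q5}  [seen]
{q0, q1, q3, q4, q5} --a--> {q0, q1, q2, q3, q4, q5}  [seen]
{q0, q1, q3, q4, q5} --b--> {q0, q1, q3, q4, q5}  [seen]
{q0, q1, q3, q4, q5} --c--> {q2, q3, q4, q5}  [new]
{q0, q1, q2, q3, q5} --a--> {q0, q1, q2, q3, q4, q5}  [seen]
{q0, q1, q2, q3, q5} --b--> {q0, q1, q3, q5}  [seen]
{q0, q1, q2, q3, q5} --c--> {q0, q1, q2, q3, q4, q5}  [seen]
{q2, q3, q4, q5} --a--> {q0, q1, q2, q3, q5}  [seen]
{q2, q3, q4, q5} --b--> {q0, q1, q3, q4, q5}  [seen]
{q2, q3, q4, q5} --c--> {q0, q1, q2, q3, q4, q5}  [seen]
Reachable DFA states: {q0, q1, q3, q5}, {q0, q1, q2, q3, q4, q5}, {q2, q4, q5}, {q0, q1, q3, q4, q5}, {q0, q1, q2, q3, q5}, {q2, q3, q4, q5}.

6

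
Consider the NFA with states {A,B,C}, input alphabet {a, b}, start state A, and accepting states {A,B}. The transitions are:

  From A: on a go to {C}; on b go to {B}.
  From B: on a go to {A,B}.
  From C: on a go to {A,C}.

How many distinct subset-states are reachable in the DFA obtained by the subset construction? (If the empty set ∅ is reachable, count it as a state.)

Start state of the DFA: {A}.
{A} --a--> {C}  [new]
{A} --b--> {B}  [new]
{C} --a--> {A,C}  [new]
{C} --b--> ∅  [new]
{B} --a--> {A,B}  [new]
{B} --b--> ∅  [seen]
{A,C} --a--> {A,C}  [seen]
{A,C} --b--> {B}  [seen]
∅ --a--> ∅  [seen]
∅ --b--> ∅  [seen]
{A,B} --a--> {A,B,C}  [new]
{A,B} --b--> {B}  [seen]
{A,B,C} --a--> {A,B,C}  [seen]
{A,B,C} --b--> {B}  [seen]
Reachable DFA states: {A}, {C}, {B}, {A,C}, ∅, {A,B}, {A,B,C}.

7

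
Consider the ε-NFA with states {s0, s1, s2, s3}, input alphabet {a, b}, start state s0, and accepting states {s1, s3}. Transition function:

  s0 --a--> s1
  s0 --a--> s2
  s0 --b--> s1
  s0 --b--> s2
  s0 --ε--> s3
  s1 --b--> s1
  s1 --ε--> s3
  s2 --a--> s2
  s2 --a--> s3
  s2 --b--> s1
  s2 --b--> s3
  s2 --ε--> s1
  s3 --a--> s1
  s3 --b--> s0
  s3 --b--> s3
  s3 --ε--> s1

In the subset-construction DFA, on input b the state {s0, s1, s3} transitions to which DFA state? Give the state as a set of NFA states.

{s0, s1, s2, s3}

δ(s0,b) = {s1, s2}; δ(s1,b) = {s1}; δ(s3,b) = {s0, s3}.
Union: {s0, s1, s2, s3}.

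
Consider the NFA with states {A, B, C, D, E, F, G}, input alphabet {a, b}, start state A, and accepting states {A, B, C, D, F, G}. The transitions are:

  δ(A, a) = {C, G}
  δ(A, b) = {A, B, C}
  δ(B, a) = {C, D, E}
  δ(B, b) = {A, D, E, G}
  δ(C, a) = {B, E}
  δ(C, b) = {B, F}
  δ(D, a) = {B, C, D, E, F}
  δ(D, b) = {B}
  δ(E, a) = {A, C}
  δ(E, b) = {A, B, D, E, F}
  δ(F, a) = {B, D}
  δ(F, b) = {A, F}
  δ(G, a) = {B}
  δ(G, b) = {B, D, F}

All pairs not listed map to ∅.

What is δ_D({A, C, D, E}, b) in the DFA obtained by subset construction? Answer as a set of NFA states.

δ(A,b) = {A, B, C}; δ(C,b) = {B, F}; δ(D,b) = {B}; δ(E,b) = {A, B, D, E, F}.
Union: {A, B, C, D, E, F}.

{A, B, C, D, E, F}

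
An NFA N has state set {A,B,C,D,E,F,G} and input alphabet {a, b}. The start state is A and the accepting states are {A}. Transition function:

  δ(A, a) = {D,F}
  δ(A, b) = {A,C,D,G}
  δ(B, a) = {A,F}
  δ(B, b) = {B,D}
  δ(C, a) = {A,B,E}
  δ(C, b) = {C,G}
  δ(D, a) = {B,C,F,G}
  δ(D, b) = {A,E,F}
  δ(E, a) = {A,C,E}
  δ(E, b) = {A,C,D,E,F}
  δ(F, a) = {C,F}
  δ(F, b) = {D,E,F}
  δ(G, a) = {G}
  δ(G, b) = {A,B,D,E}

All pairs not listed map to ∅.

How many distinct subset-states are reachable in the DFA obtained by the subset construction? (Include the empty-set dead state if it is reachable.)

8

Start state of the DFA: {A}.
{A} --a--> {D,F}  [new]
{A} --b--> {A,C,D,G}  [new]
{D,F} --a--> {B,C,F,G}  [new]
{D,F} --b--> {A,D,E,F}  [new]
{A,C,D,G} --a--> {A,B,C,D,E,F,G}  [new]
{A,C,D,G} --b--> {A,B,C,D,E,F,G}  [seen]
{B,C,F,G} --a--> {A,B,C,E,F,G}  [new]
{B,C,F,G} --b--> {A,B,C,D,E,F,G}  [seen]
{A,D,E,F} --a--> {A,B,C,D,E,F,G}  [seen]
{A,D,E,F} --b--> {A,C,D,E,F,G}  [new]
{A,B,C,D,E,F,G} --a--> {A,B,C,D,E,F,G}  [seen]
{A,B,C,D,E,F,G} --b--> {A,B,C,D,E,F,G}  [seen]
{A,B,C,E,F,G} --a--> {A,B,C,D,E,F,G}  [seen]
{A,B,C,E,F,G} --b--> {A,B,C,D,E,F,G}  [seen]
{A,C,D,E,F,G} --a--> {A,B,C,D,E,F,G}  [seen]
{A,C,D,E,F,G} --b--> {A,B,C,D,E,F,G}  [seen]
Reachable DFA states: {A}, {D,F}, {A,C,D,G}, {B,C,F,G}, {A,D,E,F}, {A,B,C,D,E,F,G}, {A,B,C,E,F,G}, {A,C,D,E,F,G}.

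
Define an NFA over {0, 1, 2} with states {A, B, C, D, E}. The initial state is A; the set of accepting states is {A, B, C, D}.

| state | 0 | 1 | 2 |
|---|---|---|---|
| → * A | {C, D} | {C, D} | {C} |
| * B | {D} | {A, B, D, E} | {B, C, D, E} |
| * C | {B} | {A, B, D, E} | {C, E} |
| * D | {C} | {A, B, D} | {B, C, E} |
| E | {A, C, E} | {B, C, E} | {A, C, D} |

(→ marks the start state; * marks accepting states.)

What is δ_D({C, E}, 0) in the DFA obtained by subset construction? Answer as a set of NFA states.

{A, B, C, E}

δ(C,0) = {B}; δ(E,0) = {A, C, E}.
Union: {A, B, C, E}.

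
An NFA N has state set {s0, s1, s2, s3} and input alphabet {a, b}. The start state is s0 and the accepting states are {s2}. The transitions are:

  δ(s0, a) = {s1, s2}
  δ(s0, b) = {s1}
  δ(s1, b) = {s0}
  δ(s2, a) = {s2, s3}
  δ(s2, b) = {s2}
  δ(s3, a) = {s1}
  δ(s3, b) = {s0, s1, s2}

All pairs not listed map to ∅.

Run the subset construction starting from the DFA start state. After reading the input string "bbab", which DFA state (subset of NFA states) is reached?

{s0, s2}

Start: {s0}.
δ(s0,b) = {s1}.
Union: {s1}.
After b: {s1}.
δ(s1,b) = {s0}.
Union: {s0}.
After b: {s0}.
δ(s0,a) = {s1, s2}.
Union: {s1, s2}.
After a: {s1, s2}.
δ(s1,b) = {s0}; δ(s2,b) = {s2}.
Union: {s0, s2}.
After b: {s0, s2}.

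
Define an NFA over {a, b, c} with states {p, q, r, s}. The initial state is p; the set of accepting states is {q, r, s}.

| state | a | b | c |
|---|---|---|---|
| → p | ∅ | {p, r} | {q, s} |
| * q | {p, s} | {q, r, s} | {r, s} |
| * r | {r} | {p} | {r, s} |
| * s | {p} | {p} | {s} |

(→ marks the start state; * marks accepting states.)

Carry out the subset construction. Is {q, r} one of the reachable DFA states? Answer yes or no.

Start state of the DFA: {p}.
{p} --a--> ∅  [new]
{p} --b--> {p, r}  [new]
{p} --c--> {q, s}  [new]
∅ --a--> ∅  [seen]
∅ --b--> ∅  [seen]
∅ --c--> ∅  [seen]
{p, r} --a--> {r}  [new]
{p, r} --b--> {p, r}  [seen]
{p, r} --c--> {q, r, s}  [new]
{q, s} --a--> {p, s}  [new]
{q, s} --b--> {p, q, r, s}  [new]
{q, s} --c--> {r, s}  [new]
{r} --a--> {r}  [seen]
{r} --b--> {p}  [seen]
{r} --c--> {r, s}  [seen]
{q, r, s} --a--> {p, r, s}  [new]
{q, r, s} --b--> {p, q, r, s}  [seen]
{q, r, s} --c--> {r, s}  [seen]
{p, s} --a--> {p}  [seen]
{p, s} --b--> {p, r}  [seen]
{p, s} --c--> {q, s}  [seen]
{p, q, r, s} --a--> {p, r, s}  [seen]
{p, q, r, s} --b--> {p, q, r, s}  [seen]
{p, q, r, s} --c--> {q, r, s}  [seen]
{r, s} --a--> {p, r}  [seen]
{r, s} --b--> {p}  [seen]
{r, s} --c--> {r, s}  [seen]
{p, r, s} --a--> {p, r}  [seen]
{p, r, s} --b--> {p, r}  [seen]
{p, r, s} --c--> {q, r, s}  [seen]
Reachable DFA states: {p}, ∅, {p, r}, {q, s}, {r}, {q, r, s}, {p, s}, {p, q, r, s}, {r, s}, {p, r, s}.
{q, r} is not among them.

no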